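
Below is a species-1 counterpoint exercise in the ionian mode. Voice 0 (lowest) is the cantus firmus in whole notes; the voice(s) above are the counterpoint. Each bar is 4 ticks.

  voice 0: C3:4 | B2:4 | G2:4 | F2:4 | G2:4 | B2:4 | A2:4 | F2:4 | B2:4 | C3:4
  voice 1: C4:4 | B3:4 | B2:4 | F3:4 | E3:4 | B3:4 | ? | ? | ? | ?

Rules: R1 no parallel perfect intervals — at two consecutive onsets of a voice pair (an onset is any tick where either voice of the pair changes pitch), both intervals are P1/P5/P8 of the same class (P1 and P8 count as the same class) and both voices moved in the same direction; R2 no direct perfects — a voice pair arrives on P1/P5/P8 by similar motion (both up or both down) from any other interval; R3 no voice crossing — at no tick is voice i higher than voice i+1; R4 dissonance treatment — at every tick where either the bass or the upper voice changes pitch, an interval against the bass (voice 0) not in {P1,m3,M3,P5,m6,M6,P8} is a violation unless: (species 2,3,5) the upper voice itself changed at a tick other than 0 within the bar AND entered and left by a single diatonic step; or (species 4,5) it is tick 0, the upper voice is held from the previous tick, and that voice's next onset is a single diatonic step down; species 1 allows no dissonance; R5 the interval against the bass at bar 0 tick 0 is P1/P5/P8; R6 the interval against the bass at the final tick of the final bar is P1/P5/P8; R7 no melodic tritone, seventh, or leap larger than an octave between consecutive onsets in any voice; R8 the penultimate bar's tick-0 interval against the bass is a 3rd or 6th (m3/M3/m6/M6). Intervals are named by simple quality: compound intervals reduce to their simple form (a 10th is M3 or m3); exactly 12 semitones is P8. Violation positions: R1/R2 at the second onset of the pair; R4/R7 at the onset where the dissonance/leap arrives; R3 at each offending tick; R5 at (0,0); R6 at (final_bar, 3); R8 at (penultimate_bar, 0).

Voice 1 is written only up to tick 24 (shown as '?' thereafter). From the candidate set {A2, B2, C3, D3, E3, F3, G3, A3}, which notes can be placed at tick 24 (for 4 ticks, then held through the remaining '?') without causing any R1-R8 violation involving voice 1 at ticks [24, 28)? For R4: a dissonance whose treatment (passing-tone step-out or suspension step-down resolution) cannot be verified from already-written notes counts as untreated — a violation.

{}

A2: violates R1,R7
B2: violates R4
C3: violates R7
D3: violates R4
E3: violates R2
F3: violates R7
G3: violates R4
A3: violates R1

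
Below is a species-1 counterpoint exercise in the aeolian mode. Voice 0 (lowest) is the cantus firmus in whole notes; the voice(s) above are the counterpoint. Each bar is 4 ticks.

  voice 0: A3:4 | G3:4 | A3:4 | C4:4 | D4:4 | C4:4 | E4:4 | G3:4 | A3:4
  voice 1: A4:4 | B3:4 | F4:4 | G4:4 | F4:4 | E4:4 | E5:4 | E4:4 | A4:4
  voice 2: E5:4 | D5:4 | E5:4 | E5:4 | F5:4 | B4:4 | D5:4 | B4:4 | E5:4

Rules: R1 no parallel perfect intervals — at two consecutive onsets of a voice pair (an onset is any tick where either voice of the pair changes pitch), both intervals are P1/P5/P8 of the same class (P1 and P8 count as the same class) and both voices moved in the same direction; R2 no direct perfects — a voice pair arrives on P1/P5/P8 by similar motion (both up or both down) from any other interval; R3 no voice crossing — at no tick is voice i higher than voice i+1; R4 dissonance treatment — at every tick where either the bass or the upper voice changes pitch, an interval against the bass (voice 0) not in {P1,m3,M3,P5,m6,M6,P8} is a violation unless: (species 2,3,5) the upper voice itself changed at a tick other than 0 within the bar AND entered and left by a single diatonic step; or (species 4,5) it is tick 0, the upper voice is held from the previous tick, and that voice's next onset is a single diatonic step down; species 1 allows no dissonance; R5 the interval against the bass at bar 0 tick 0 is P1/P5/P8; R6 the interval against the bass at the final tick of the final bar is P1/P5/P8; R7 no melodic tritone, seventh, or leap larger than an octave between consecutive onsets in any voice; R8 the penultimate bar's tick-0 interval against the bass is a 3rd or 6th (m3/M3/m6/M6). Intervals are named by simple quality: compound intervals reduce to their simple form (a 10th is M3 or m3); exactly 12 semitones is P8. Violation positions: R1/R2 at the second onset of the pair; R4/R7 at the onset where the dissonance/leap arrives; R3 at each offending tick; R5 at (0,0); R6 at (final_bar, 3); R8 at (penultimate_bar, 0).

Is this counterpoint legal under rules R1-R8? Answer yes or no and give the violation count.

No (18 violations)

bar 0: v0=A3 v1=A4 v2=E5 (P5)
bar 1: v0=G3 v1=B3 v2=D5 (P5)
bar 2: v0=A3 v1=F4 v2=E5 (P5)
bar 3: v0=C4 v1=G4 v2=E5 (M3)
bar 4: v0=D4 v1=F4 v2=F5 (m3)
bar 5: v0=C4 v1=E4 v2=B4 (M7)
bar 6: v0=E4 v1=E5 v2=D5 (m7)
bar 7: v0=G3 v1=E4 v2=B4 (M3)
bar 8: v0=A3 v1=A4 v2=E5 (P5)
  R1 @ bar1.0: A3/E5 P5 -> G3/D5 P5 similar
  R7 @ bar1.0: A4->B3 leap 10st
  R1 @ bar2.0: G3/D5 P5 -> A3/E5 P5 similar
  R7 @ bar2.0: B3->F4 leap 6st
  R2 @ bar3.0: A3/F4 m6 -> C4/G4 P5 similar
  R2 @ bar5.0: F4/F5 P8 -> E4/B4 P5 similar
  R4 @ bar5.0: C4/B4 M7 untreated
  R7 @ bar5.0: F5->B4 leap 6st
  R2 @ bar6.0: C4/E4 M3 -> E4/E5 P8 similar
  R3 @ bar6.0: E5 above D5
  R4 @ bar6.0: E4/D5 m7 untreated
  R3 @ bar6.1: E5 above D5
  R3 @ bar6.2: E5 above D5
  R3 @ bar6.3: E5 above D5
  R2 @ bar7.0: E5/D5 M2 -> E4/B4 P5 similar
  R1 @ bar8.0: E4/B4 P5 -> A4/E5 P5 similar
  R2 @ bar8.0: G3/E4 M6 -> A3/A4 P8 similar
  R2 @ bar8.0: G3/B4 M3 -> A3/E5 P5 similar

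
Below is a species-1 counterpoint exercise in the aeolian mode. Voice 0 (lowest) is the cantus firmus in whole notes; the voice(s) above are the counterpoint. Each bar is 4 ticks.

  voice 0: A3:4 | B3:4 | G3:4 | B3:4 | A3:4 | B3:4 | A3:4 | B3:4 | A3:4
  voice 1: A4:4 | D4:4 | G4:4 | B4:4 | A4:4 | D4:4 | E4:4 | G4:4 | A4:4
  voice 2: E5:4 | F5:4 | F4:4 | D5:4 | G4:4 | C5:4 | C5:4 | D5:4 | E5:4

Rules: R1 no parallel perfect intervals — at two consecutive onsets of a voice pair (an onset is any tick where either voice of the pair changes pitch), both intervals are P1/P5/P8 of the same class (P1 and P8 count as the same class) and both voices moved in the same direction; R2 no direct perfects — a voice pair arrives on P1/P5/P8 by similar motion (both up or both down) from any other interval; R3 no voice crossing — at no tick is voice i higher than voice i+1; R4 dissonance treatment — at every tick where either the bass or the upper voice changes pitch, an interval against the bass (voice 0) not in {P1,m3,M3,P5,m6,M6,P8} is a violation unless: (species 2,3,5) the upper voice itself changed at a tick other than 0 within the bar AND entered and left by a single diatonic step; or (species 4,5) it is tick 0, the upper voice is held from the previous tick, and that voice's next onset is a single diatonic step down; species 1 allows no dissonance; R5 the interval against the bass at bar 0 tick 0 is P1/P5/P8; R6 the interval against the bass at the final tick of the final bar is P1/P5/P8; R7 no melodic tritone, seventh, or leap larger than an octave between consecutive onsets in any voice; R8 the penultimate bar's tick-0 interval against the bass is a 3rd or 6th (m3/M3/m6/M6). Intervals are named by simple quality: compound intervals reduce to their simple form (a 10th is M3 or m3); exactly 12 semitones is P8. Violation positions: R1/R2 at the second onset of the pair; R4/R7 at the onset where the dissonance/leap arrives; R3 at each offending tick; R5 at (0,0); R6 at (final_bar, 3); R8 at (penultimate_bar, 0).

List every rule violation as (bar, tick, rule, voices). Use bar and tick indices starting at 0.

bar 0: v0=A3 v1=A4 v2=E5 downbeat P5
bar 1: v0=B3 v1=D4 v2=F5 downbeat TT
bar 2: v0=G3 v1=G4 v2=F4 downbeat m7
bar 3: v0=B3 v1=B4 v2=D5 downbeat m3
bar 4: v0=A3 v1=A4 v2=G4 downbeat m7
bar 5: v0=B3 v1=D4 v2=C5 downbeat m2
bar 6: v0=A3 v1=E4 v2=C5 downbeat m3
bar 7: v0=B3 v1=G4 v2=D5 downbeat m3
bar 8: v0=A3 v1=A4 v2=E5 downbeat P5
  -> R4 @ bar 1 tick 0 v(0, 2): B3/F5 TT untreated
  -> R3 @ bar 2 tick 0 v(1, 2): G4 above F4
  -> R4 @ bar 2 tick 0 v(0, 2): G3/F4 m7 untreated
  -> R3 @ bar 2 tick 1 v(1, 2): G4 above F4
  -> R3 @ bar 2 tick 2 v(1, 2): G4 above F4
  -> R3 @ bar 2 tick 3 v(1, 2): G4 above F4
  -> R1 @ bar 3 tick 0 v(0, 1): G3/G4 P8 -> B3/B4 P8 similar
  -> R1 @ bar 4 tick 0 v(0, 1): B3/B4 P8 -> A3/A4 P8 similar
  -> R3 @ bar 4 tick 0 v(1, 2): A4 above G4
  -> R4 @ bar 4 tick 0 v(0, 2): A3/G4 m7 untreated
  -> R3 @ bar 4 tick 1 v(1, 2): A4 above G4
  -> R3 @ bar 4 tick 2 v(1, 2): A4 above G4
  -> R3 @ bar 4 tick 3 v(1, 2): A4 above G4
  -> R4 @ bar 5 tick 0 v(0, 2): B3/C5 m2 untreated
  -> R2 @ bar 7 tick 0 v(1, 2): E4/C5 m6 -> G4/D5 P5 similar
  -> R1 @ bar 8 tick 0 v(1, 2): G4/D5 P5 -> A4/E5 P5 similar

(1, 0, R4, (0, 2))
(2, 0, R3, (1, 2))
(2, 0, R4, (0, 2))
(2, 1, R3, (1, 2))
(2, 2, R3, (1, 2))
(2, 3, R3, (1, 2))
(3, 0, R1, (0, 1))
(4, 0, R1, (0, 1))
(4, 0, R3, (1, 2))
(4, 0, R4, (0, 2))
(4, 1, R3, (1, 2))
(4, 2, R3, (1, 2))
(4, 3, R3, (1, 2))
(5, 0, R4, (0, 2))
(7, 0, R2, (1, 2))
(8, 0, R1, (1, 2))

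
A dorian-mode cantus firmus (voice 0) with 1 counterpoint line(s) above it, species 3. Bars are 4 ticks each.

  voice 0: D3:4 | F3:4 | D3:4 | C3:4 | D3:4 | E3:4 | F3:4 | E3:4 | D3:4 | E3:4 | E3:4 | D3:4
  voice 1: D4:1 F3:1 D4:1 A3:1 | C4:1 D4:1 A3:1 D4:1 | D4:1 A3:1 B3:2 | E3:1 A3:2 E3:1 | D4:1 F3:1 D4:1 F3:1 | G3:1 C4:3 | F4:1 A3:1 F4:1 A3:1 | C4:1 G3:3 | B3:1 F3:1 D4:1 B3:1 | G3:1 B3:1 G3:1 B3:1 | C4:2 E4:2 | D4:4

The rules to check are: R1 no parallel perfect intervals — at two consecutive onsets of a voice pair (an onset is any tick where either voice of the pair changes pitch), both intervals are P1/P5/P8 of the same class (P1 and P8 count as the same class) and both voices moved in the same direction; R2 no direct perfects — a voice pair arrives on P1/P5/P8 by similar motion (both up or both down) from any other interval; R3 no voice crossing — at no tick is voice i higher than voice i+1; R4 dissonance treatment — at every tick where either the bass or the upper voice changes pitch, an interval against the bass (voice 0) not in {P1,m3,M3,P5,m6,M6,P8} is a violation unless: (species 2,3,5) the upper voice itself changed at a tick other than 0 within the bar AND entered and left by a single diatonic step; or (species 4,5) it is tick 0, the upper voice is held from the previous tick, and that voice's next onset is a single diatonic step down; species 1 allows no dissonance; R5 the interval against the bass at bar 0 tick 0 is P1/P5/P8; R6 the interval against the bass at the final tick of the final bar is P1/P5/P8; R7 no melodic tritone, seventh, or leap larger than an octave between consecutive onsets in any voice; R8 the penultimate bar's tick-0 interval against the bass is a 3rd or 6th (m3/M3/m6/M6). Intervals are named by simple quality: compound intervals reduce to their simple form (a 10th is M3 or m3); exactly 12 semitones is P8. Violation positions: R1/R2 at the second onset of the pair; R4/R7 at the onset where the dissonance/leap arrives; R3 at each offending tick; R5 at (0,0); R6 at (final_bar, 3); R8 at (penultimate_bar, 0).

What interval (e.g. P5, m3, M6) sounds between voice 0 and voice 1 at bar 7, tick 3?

m3

voice 0=E3 voice 1=G3 -> m3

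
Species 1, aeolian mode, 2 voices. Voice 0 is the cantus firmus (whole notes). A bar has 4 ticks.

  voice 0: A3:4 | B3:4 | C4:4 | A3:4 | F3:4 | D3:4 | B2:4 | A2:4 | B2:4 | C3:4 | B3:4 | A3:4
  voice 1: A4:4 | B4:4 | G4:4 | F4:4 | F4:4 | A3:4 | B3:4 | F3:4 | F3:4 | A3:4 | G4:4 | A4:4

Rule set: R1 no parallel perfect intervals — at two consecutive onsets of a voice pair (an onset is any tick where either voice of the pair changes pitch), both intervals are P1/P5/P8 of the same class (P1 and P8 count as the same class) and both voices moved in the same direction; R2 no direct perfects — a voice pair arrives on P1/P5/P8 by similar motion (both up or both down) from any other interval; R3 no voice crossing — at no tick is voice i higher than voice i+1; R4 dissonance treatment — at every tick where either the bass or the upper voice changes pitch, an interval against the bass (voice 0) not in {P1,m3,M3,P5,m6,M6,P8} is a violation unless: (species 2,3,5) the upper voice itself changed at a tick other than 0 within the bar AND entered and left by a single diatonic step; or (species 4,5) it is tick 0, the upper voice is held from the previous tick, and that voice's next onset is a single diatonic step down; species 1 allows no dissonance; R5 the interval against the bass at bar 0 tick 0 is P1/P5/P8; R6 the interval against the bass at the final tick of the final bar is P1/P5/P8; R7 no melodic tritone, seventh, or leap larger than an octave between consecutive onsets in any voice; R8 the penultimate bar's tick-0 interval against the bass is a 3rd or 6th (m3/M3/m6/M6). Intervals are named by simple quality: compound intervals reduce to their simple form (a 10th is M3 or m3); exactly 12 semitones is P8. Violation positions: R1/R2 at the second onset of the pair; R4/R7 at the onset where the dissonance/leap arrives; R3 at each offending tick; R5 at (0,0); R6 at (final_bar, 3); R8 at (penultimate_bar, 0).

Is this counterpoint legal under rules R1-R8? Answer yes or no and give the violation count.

bar 0: v0=A3 v1=A4 (P8)
bar 1: v0=B3 v1=B4 (P8)
bar 2: v0=C4 v1=G4 (P5)
bar 3: v0=A3 v1=F4 (m6)
bar 4: v0=F3 v1=F4 (P8)
bar 5: v0=D3 v1=A3 (P5)
bar 6: v0=B2 v1=B3 (P8)
bar 7: v0=A2 v1=F3 (m6)
bar 8: v0=B2 v1=F3 (TT)
bar 9: v0=C3 v1=A3 (M6)
bar 10: v0=B3 v1=G4 (m6)
bar 11: v0=A3 v1=A4 (P8)
  R1 @ bar1.0: A3/A4 P8 -> B3/B4 P8 similar
  R2 @ bar5.0: F3/F4 P8 -> D3/A3 P5 similar
  R7 @ bar7.0: B3->F3 leap 6st
  R4 @ bar8.0: B2/F3 TT untreated
  R7 @ bar10.0: C3->B3 leap 11st
  R7 @ bar10.0: A3->G4 leap 10st

No (6 violations)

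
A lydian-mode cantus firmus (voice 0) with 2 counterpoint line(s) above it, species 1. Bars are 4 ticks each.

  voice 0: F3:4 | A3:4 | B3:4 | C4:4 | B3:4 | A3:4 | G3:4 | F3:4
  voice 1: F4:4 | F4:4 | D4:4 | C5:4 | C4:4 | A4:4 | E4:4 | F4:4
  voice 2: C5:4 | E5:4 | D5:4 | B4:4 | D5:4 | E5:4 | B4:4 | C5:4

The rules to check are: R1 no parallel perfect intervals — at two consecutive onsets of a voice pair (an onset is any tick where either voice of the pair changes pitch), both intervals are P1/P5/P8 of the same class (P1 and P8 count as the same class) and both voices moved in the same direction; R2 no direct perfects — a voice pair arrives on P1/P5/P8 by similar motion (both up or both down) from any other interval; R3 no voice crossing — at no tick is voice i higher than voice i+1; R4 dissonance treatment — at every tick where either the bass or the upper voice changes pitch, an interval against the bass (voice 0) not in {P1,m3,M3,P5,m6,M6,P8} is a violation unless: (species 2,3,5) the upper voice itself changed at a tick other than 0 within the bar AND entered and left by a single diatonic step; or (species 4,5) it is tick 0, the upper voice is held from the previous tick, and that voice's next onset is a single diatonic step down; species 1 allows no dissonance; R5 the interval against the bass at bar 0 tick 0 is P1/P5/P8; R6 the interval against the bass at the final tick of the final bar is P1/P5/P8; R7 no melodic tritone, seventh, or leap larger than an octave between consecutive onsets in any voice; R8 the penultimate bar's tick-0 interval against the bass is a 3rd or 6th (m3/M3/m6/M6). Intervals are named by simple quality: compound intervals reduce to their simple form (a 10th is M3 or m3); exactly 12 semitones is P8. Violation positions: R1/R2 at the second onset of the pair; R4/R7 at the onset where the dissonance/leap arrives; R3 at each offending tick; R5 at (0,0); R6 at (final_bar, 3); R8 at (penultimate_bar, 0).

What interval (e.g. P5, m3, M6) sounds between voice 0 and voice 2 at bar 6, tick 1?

M3

voice 0=G3 voice 2=B4 -> M3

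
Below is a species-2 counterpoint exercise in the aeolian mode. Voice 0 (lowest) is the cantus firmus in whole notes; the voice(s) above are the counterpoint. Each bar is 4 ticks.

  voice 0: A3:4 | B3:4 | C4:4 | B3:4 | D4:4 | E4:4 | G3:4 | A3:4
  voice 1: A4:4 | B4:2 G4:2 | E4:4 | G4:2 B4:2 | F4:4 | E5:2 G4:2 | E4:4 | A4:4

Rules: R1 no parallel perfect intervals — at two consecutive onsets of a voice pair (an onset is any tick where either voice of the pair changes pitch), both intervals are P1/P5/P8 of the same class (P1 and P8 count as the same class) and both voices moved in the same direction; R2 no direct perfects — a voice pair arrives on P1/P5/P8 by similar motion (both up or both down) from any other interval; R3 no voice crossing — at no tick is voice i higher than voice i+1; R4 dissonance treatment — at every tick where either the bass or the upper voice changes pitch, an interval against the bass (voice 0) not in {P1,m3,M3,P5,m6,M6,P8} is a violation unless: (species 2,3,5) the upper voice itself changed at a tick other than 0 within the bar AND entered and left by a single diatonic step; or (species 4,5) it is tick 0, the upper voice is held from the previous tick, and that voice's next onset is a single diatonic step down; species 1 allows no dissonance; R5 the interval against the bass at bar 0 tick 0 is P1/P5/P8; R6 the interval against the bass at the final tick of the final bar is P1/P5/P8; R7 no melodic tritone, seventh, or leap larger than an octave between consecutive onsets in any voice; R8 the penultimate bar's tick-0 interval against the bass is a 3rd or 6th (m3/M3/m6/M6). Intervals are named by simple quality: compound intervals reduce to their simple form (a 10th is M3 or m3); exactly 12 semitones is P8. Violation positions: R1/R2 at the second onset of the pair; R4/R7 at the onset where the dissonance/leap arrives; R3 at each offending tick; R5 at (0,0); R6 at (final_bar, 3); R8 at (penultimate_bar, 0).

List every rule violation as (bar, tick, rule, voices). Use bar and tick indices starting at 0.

bar 0: v0=A3 v1=A4 downbeat P8
bar 1: v0=B3 v1=B4 downbeat P8
bar 2: v0=C4 v1=E4 downbeat M3
bar 3: v0=B3 v1=G4 downbeat m6
bar 4: v0=D4 v1=F4 downbeat m3
bar 5: v0=E4 v1=E5 downbeat P8
bar 6: v0=G3 v1=E4 downbeat M6
bar 7: v0=A3 v1=A4 downbeat P8
  -> R1 @ bar 1 tick 0 v(0, 1): A3/A4 P8 -> B3/B4 P8 similar
  -> R7 @ bar 4 tick 0 v(1,): B4->F4 leap 6st
  -> R2 @ bar 5 tick 0 v(0, 1): D4/F4 m3 -> E4/E5 P8 similar
  -> R7 @ bar 5 tick 0 v(1,): F4->E5 leap 11st
  -> R2 @ bar 7 tick 0 v(0, 1): G3/E4 M6 -> A3/A4 P8 similar

(1, 0, R1, (0, 1))
(4, 0, R7, (1,))
(5, 0, R2, (0, 1))
(5, 0, R7, (1,))
(7, 0, R2, (0, 1))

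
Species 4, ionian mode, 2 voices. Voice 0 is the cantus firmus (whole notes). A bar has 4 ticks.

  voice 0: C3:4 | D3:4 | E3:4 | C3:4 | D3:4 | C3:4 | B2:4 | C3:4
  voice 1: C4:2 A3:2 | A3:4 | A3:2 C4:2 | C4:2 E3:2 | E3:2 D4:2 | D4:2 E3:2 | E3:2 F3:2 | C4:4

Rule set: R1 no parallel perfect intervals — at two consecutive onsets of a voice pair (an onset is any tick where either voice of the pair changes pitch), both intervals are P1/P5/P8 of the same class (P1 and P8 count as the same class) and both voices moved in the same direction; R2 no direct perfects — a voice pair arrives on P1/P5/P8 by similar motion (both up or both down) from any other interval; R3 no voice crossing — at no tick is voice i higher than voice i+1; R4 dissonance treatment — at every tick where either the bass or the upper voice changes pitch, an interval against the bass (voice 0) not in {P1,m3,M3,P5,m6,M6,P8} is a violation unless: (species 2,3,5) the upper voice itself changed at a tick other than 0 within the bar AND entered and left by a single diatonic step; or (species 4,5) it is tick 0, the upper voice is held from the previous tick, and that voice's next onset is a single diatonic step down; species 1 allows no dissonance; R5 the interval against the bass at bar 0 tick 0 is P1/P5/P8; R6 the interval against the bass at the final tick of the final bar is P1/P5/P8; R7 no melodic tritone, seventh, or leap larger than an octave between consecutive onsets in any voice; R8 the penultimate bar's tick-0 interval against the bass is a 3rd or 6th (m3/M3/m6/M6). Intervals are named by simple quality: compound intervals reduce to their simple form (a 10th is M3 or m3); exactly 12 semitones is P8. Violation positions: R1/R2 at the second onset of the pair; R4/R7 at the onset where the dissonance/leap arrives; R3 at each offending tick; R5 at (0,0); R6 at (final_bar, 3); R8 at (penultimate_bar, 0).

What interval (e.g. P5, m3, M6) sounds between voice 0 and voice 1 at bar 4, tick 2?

P8

voice 0=D3 voice 1=D4 -> P8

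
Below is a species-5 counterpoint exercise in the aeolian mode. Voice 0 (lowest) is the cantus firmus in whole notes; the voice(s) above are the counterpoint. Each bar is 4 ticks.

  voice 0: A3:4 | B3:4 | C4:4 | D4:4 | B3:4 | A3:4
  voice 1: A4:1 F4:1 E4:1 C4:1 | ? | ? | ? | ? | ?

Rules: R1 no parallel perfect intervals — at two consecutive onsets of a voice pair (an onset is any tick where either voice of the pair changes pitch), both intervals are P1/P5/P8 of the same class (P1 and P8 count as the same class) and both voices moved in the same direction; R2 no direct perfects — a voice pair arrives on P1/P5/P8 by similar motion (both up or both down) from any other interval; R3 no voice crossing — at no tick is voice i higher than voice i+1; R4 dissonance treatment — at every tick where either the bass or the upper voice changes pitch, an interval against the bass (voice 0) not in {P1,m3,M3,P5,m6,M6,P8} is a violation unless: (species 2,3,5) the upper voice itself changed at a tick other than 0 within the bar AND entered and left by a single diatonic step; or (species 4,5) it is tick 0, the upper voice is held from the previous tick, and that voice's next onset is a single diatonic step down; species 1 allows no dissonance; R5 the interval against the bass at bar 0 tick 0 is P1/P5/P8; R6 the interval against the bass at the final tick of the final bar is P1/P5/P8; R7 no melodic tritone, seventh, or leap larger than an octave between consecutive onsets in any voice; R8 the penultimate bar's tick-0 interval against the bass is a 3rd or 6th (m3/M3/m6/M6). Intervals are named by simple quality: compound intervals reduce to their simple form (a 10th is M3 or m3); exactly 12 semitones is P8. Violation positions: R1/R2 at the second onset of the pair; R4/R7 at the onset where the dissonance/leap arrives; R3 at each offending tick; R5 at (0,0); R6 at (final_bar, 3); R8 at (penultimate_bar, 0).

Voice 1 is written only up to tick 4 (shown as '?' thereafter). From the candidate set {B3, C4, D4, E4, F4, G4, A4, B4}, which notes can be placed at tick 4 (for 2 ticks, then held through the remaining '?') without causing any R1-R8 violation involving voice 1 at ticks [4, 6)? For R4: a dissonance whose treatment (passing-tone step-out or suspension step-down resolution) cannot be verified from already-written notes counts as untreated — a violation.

{B3, D4, G4}

B3: legal
C4: violates R4
D4: legal
E4: violates R4
F4: violates R4
G4: legal
A4: violates R4
B4: violates R2,R7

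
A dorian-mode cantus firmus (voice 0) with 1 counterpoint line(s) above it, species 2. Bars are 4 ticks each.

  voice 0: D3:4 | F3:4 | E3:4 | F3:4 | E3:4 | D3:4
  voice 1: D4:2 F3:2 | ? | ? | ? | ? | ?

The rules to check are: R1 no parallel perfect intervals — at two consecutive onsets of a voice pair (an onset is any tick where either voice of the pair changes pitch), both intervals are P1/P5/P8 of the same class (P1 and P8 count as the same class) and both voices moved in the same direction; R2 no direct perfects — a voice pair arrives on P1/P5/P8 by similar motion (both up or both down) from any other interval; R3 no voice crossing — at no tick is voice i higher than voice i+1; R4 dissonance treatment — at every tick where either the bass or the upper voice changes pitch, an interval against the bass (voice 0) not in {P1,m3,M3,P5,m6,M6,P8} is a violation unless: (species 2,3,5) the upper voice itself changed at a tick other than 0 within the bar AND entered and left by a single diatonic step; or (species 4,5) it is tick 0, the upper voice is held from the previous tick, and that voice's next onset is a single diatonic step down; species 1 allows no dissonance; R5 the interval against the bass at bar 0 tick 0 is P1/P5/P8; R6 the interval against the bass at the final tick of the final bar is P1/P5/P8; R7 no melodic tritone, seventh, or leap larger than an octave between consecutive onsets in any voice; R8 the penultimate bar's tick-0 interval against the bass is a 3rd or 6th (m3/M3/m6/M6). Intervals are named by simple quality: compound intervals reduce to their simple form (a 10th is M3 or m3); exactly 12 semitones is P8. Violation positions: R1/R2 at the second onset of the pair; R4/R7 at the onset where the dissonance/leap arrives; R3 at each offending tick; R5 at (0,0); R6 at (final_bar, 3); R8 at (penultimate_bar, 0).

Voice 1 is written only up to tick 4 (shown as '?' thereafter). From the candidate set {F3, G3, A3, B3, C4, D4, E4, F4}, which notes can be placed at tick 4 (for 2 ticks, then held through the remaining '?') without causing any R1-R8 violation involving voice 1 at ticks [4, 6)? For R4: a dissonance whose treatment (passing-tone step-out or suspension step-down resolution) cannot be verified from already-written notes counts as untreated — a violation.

F3: legal
G3: violates R4
A3: legal
B3: violates R4,R7
C4: violates R2
D4: legal
E4: violates R4,R7
F4: violates R2

{A3, D4, F3}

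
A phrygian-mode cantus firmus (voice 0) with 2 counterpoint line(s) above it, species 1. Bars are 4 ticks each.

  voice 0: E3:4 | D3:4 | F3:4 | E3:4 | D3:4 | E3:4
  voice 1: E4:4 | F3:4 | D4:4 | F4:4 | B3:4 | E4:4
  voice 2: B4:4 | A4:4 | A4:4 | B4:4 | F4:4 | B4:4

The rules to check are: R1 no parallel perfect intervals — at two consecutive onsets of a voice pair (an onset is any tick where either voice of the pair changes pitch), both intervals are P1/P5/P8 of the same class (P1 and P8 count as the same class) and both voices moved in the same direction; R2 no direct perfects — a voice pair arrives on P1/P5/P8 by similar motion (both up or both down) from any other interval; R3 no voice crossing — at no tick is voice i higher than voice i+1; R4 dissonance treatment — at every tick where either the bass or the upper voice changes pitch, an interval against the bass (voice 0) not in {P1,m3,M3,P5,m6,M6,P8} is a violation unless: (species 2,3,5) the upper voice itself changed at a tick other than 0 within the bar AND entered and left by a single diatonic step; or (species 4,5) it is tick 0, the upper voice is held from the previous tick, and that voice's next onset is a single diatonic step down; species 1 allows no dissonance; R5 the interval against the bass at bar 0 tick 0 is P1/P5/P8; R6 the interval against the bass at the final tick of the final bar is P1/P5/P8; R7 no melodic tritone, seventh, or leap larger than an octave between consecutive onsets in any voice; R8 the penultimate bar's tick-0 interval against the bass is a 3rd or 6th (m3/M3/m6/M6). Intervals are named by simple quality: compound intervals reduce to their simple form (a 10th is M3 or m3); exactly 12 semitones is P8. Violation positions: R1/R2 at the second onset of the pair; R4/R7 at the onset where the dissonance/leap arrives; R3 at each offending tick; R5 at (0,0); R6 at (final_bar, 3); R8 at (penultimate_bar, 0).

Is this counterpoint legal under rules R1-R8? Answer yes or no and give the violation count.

bar 0: v0=E3 v1=E4 v2=B4 (P5)
bar 1: v0=D3 v1=F3 v2=A4 (P5)
bar 2: v0=F3 v1=D4 v2=A4 (M3)
bar 3: v0=E3 v1=F4 v2=B4 (P5)
bar 4: v0=D3 v1=B3 v2=F4 (m3)
bar 5: v0=E3 v1=E4 v2=B4 (P5)
  R1 @ bar1.0: E3/B4 P5 -> D3/A4 P5 similar
  R7 @ bar1.0: E4->F3 leap 11st
  R4 @ bar3.0: E3/F4 m2 untreated
  R7 @ bar4.0: F4->B3 leap 6st
  R7 @ bar4.0: B4->F4 leap 6st
  R2 @ bar5.0: D3/B3 M6 -> E3/E4 P8 similar
  R2 @ bar5.0: D3/F4 m3 -> E3/B4 P5 similar
  R2 @ bar5.0: B3/F4 TT -> E4/B4 P5 similar
  R7 @ bar5.0: F4->B4 leap 6st

No (9 violations)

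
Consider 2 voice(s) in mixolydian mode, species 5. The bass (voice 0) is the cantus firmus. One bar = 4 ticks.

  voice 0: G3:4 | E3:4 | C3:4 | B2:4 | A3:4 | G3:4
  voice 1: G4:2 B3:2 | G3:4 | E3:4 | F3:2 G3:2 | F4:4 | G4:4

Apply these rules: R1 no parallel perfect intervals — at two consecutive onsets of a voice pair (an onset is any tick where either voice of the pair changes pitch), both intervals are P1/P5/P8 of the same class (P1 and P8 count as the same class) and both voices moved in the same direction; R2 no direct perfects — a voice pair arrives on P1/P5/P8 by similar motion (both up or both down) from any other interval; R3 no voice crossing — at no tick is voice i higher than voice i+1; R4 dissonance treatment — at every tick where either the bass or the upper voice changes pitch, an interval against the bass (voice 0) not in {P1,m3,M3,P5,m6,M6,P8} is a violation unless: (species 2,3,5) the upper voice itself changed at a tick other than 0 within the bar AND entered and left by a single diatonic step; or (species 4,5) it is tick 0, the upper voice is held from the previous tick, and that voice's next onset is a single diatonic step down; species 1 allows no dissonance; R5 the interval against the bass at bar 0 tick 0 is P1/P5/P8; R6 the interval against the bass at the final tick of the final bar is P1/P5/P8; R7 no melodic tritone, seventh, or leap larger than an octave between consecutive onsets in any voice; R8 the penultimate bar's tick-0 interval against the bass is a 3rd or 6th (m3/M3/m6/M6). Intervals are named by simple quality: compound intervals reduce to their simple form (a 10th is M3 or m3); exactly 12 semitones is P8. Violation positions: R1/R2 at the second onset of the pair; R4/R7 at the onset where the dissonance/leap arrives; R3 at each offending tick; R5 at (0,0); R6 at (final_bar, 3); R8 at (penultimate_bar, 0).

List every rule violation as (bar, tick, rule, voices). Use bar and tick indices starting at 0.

bar 0: v0=G3 v1=G4 downbeat P8
bar 1: v0=E3 v1=G3 downbeat m3
bar 2: v0=C3 v1=E3 downbeat M3
bar 3: v0=B2 v1=F3 downbeat TT
bar 4: v0=A3 v1=F4 downbeat m6
bar 5: v0=G3 v1=G4 downbeat P8
  -> R4 @ bar 3 tick 0 v(0, 1): B2/F3 TT untreated
  -> R7 @ bar 4 tick 0 v(0,): B2->A3 leap 10st
  -> R7 @ bar 4 tick 0 v(1,): G3->F4 leap 10st

(3, 0, R4, (0, 1))
(4, 0, R7, (0,))
(4, 0, R7, (1,))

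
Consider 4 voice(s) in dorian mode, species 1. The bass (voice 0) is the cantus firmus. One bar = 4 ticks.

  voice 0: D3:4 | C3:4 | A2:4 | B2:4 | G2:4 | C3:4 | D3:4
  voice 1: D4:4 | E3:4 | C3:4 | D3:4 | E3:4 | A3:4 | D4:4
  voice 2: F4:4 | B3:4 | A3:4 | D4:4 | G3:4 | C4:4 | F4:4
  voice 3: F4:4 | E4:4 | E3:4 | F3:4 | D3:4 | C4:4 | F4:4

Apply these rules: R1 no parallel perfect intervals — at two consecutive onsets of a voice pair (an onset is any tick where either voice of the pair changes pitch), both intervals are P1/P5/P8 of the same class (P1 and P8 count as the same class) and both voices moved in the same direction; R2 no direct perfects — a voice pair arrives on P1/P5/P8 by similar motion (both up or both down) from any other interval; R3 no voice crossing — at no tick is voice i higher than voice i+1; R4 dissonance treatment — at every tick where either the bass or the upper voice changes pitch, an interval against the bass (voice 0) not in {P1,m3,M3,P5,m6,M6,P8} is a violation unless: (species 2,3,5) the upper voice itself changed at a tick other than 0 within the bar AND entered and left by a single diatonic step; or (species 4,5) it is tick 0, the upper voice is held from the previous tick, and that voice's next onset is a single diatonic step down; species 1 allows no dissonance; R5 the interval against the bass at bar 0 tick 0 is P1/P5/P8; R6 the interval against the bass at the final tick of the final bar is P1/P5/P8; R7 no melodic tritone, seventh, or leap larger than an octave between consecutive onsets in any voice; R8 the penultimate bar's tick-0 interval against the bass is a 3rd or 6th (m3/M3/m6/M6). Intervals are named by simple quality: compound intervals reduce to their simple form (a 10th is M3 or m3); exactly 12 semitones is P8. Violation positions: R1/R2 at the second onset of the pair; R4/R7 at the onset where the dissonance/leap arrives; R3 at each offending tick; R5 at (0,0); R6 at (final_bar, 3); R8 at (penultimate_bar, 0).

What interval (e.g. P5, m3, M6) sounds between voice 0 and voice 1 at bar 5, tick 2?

M6

voice 0=C3 voice 1=A3 -> M6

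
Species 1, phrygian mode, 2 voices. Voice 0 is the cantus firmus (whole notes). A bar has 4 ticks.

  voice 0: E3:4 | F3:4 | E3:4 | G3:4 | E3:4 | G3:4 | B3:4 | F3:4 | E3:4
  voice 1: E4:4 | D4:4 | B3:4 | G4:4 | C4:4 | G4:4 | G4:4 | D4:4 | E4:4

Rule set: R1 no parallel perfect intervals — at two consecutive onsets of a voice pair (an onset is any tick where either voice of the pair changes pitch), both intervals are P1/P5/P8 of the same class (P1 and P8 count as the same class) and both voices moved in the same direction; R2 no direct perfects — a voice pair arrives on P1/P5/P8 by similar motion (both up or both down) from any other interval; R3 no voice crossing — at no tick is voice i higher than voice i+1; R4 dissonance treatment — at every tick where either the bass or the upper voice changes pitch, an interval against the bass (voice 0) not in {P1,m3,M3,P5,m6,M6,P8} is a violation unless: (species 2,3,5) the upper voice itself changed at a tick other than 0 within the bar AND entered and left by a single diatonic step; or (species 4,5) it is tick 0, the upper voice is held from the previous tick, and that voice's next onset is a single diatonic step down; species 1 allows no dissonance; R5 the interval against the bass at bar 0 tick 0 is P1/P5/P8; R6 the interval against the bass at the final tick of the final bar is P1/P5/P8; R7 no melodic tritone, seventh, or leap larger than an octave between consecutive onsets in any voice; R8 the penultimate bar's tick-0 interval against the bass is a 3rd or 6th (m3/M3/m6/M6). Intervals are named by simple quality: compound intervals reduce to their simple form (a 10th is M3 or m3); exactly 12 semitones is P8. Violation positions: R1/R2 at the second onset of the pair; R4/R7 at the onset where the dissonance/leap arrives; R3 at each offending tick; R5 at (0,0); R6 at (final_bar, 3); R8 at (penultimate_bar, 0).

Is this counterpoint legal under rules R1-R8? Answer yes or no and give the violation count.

No (4 violations)

bar 0: v0=E3 v1=E4 (P8)
bar 1: v0=F3 v1=D4 (M6)
bar 2: v0=E3 v1=B3 (P5)
bar 3: v0=G3 v1=G4 (P8)
bar 4: v0=E3 v1=C4 (m6)
bar 5: v0=G3 v1=G4 (P8)
bar 6: v0=B3 v1=G4 (m6)
bar 7: v0=F3 v1=D4 (M6)
bar 8: v0=E3 v1=E4 (P8)
  R2 @ bar2.0: F3/D4 M6 -> E3/B3 P5 similar
  R2 @ bar3.0: E3/B3 P5 -> G3/G4 P8 similar
  R2 @ bar5.0: E3/C4 m6 -> G3/G4 P8 similar
  R7 @ bar7.0: B3->F3 leap 6st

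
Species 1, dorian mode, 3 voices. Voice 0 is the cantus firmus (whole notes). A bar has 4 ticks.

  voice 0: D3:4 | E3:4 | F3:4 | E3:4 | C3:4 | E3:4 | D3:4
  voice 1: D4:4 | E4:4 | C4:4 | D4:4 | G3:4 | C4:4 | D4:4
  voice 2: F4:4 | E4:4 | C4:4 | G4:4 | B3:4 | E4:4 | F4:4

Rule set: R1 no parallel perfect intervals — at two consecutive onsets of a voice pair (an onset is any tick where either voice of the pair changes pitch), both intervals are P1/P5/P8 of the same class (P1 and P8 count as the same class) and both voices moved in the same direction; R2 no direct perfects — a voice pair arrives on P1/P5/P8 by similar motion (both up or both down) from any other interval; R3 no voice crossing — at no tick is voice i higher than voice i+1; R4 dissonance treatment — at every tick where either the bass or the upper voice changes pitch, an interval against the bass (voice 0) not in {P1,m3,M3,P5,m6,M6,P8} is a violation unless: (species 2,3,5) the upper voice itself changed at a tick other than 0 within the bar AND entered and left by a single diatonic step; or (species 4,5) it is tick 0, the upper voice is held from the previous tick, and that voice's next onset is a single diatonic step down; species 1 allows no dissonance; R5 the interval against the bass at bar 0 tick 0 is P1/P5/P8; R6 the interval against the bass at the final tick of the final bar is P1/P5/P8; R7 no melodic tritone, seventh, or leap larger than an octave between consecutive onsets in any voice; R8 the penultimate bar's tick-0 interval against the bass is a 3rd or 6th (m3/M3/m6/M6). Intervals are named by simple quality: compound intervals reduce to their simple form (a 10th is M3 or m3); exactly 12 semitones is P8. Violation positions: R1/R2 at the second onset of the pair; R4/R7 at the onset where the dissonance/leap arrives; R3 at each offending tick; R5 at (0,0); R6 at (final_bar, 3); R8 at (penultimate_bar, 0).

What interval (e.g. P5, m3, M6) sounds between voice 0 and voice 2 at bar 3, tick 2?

voice 0=E3 voice 2=G4 -> m3

m3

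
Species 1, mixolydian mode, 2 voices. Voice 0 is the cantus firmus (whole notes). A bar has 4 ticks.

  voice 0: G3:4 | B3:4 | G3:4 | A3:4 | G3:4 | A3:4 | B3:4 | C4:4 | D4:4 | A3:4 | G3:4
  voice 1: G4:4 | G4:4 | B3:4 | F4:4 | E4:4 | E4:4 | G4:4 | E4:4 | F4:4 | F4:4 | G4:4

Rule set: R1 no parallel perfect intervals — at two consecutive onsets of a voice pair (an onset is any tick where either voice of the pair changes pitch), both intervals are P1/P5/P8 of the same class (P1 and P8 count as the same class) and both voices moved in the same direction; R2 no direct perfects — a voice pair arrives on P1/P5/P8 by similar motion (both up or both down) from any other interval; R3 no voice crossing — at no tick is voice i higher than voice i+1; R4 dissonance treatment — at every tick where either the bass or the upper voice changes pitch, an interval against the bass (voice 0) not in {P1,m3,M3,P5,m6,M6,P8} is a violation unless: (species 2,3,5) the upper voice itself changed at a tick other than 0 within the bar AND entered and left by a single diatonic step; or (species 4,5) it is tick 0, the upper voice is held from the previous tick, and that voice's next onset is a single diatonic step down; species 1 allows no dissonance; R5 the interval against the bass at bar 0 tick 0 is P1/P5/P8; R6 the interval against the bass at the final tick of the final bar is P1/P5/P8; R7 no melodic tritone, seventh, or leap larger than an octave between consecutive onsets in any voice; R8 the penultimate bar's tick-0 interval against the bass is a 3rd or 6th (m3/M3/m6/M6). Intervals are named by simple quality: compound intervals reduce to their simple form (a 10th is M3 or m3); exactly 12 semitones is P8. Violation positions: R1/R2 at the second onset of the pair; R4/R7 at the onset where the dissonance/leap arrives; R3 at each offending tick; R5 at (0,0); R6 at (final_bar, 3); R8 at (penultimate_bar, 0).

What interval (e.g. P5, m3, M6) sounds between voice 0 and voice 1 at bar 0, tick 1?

P8

voice 0=G3 voice 1=G4 -> P8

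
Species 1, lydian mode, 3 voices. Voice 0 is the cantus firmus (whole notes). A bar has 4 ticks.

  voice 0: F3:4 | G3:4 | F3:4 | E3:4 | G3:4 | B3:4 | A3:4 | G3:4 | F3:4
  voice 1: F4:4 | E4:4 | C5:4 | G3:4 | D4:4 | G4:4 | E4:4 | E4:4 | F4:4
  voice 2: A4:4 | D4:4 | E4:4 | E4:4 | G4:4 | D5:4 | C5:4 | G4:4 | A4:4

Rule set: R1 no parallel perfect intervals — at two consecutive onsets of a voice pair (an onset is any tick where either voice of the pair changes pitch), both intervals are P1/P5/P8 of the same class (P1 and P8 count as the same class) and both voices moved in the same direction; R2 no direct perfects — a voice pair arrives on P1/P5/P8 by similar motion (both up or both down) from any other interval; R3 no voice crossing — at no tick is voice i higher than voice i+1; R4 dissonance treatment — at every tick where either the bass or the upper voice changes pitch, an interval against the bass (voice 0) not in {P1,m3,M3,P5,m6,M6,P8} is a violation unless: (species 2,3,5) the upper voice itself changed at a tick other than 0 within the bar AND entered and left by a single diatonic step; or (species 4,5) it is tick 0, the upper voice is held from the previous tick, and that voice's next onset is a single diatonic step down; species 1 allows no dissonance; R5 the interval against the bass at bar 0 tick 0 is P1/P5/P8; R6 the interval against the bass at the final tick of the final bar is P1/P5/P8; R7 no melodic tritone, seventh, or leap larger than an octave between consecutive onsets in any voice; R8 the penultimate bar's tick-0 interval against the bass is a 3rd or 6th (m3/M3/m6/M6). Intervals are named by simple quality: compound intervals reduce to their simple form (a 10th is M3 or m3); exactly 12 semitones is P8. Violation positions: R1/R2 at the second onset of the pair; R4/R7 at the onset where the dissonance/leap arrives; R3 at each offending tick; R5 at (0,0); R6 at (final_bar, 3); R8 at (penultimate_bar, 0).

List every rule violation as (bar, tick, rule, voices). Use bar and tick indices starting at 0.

(0, 0, R5, (0, 2))
(1, 0, R3, (1, 2))
(1, 1, R3, (1, 2))
(1, 2, R3, (1, 2))
(1, 3, R3, (1, 2))
(2, 0, R3, (1, 2))
(2, 0, R4, (0, 2))
(2, 1, R3, (1, 2))
(2, 2, R3, (1, 2))
(2, 3, R3, (1, 2))
(3, 0, R7, (1,))
(4, 0, R1, (0, 2))
(4, 0, R2, (0, 1))
(5, 0, R2, (1, 2))
(6, 0, R2, (0, 1))
(7, 0, R2, (0, 2))
(7, 0, R8, (0, 2))
(8, 3, R6, (0, 2))

bar 0: v0=F3 v1=F4 v2=A4 downbeat M3
bar 1: v0=G3 v1=E4 v2=D4 downbeat P5
bar 2: v0=F3 v1=C5 v2=E4 downbeat M7
bar 3: v0=E3 v1=G3 v2=E4 downbeat P8
bar 4: v0=G3 v1=D4 v2=G4 downbeat P8
bar 5: v0=B3 v1=G4 v2=D5 downbeat m3
bar 6: v0=A3 v1=E4 v2=C5 downbeat m3
bar 7: v0=G3 v1=E4 v2=G4 downbeat P8
bar 8: v0=F3 v1=F4 v2=A4 downbeat M3
  -> R5 @ bar 0 tick 0 v(0, 2): opens on M3
  -> R3 @ bar 1 tick 0 v(1, 2): E4 above D4
  -> R3 @ bar 1 tick 1 v(1, 2): E4 above D4
  -> R3 @ bar 1 tick 2 v(1, 2): E4 above D4
  -> R3 @ bar 1 tick 3 v(1, 2): E4 above D4
  -> R3 @ bar 2 tick 0 v(1, 2): C5 above E4
  -> R4 @ bar 2 tick 0 v(0, 2): F3/E4 M7 untreated
  -> R3 @ bar 2 tick 1 v(1, 2): C5 above E4
  -> R3 @ bar 2 tick 2 v(1, 2): C5 above E4
  -> R3 @ bar 2 tick 3 v(1, 2): C5 above E4
  -> R7 @ bar 3 tick 0 v(1,): C5->G3 leap 17st
  -> R1 @ bar 4 tick 0 v(0, 2): E3/E4 P8 -> G3/G4 P8 similar
  -> R2 @ bar 4 tick 0 v(0, 1): E3/G3 m3 -> G3/D4 P5 similar
  -> R2 @ bar 5 tick 0 v(1, 2): D4/G4 P4 -> G4/D5 P5 similar
  -> R2 @ bar 6 tick 0 v(0, 1): B3/G4 m6 -> A3/E4 P5 similar
  -> R2 @ bar 7 tick 0 v(0, 2): A3/C5 m3 -> G3/G4 P8 similar
  -> R8 @ bar 7 tick 0 v(0, 2): penult P8 not 3rd/6th
  -> R6 @ bar 8 tick 3 v(0, 2): closes on M3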